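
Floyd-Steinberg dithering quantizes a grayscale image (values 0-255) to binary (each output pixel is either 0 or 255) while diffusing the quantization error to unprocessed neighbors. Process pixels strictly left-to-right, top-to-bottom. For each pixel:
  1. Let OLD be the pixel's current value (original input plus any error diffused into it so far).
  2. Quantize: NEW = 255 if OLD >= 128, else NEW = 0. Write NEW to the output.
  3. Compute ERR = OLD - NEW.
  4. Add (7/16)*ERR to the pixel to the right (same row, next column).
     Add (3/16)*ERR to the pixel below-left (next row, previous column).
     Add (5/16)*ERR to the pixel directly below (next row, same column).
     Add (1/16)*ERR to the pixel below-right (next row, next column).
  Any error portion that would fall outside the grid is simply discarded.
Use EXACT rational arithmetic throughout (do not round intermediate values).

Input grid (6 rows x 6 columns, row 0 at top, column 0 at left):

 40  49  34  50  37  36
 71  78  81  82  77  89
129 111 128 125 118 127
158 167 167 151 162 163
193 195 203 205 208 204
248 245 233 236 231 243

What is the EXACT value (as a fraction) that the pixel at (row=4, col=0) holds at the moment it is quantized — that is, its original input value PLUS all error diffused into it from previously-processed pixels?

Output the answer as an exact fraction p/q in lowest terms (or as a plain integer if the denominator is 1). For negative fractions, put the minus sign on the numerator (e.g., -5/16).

(0,0): OLD=40 → NEW=0, ERR=40
(0,1): OLD=133/2 → NEW=0, ERR=133/2
(0,2): OLD=2019/32 → NEW=0, ERR=2019/32
(0,3): OLD=39733/512 → NEW=0, ERR=39733/512
(0,4): OLD=581235/8192 → NEW=0, ERR=581235/8192
(0,5): OLD=8787237/131072 → NEW=0, ERR=8787237/131072
(1,0): OLD=3071/32 → NEW=0, ERR=3071/32
(1,1): OLD=39705/256 → NEW=255, ERR=-25575/256
(1,2): OLD=620269/8192 → NEW=0, ERR=620269/8192
(1,3): OLD=5132249/32768 → NEW=255, ERR=-3223591/32768
(1,4): OLD=154252315/2097152 → NEW=0, ERR=154252315/2097152
(1,5): OLD=4917885773/33554432 → NEW=255, ERR=-3638494387/33554432
(2,0): OLD=574499/4096 → NEW=255, ERR=-469981/4096
(2,1): OLD=6524241/131072 → NEW=0, ERR=6524241/131072
(2,2): OLD=311949171/2097152 → NEW=255, ERR=-222824589/2097152
(2,3): OLD=1112264283/16777216 → NEW=0, ERR=1112264283/16777216
(2,4): OLD=77046212433/536870912 → NEW=255, ERR=-59855870127/536870912
(2,5): OLD=420339643975/8589934592 → NEW=0, ERR=420339643975/8589934592
(3,0): OLD=275725779/2097152 → NEW=255, ERR=-259047981/2097152
(3,1): OLD=1701544759/16777216 → NEW=0, ERR=1701544759/16777216
(3,2): OLD=25999223301/134217728 → NEW=255, ERR=-8226297339/134217728
(3,3): OLD=1008095378015/8589934592 → NEW=0, ERR=1008095378015/8589934592
(3,4): OLD=13181903371615/68719476736 → NEW=255, ERR=-4341563196065/68719476736
(3,5): OLD=157981487337777/1099511627776 → NEW=255, ERR=-122393977745103/1099511627776
(4,0): OLD=46550758045/268435456 → NEW=255, ERR=-21900283235/268435456
Target (4,0): original=193, with diffused error = 46550758045/268435456

Answer: 46550758045/268435456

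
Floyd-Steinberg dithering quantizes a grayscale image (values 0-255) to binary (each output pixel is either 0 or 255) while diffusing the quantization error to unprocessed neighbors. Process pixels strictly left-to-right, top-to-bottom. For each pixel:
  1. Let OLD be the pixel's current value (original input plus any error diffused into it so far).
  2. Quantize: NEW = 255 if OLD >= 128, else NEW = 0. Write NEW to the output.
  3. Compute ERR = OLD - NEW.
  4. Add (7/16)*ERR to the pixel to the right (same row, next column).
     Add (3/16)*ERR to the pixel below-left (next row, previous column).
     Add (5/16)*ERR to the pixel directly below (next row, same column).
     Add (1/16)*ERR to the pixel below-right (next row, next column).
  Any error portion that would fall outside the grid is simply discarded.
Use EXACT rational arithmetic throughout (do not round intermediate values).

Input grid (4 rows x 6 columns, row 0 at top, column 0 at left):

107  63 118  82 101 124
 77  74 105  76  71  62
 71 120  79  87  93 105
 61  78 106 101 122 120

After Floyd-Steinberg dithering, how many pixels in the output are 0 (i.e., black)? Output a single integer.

Answer: 16

Derivation:
(0,0): OLD=107 → NEW=0, ERR=107
(0,1): OLD=1757/16 → NEW=0, ERR=1757/16
(0,2): OLD=42507/256 → NEW=255, ERR=-22773/256
(0,3): OLD=176461/4096 → NEW=0, ERR=176461/4096
(0,4): OLD=7854363/65536 → NEW=0, ERR=7854363/65536
(0,5): OLD=185003965/1048576 → NEW=255, ERR=-82382915/1048576
(1,0): OLD=33543/256 → NEW=255, ERR=-31737/256
(1,1): OLD=90289/2048 → NEW=0, ERR=90289/2048
(1,2): OLD=7302661/65536 → NEW=0, ERR=7302661/65536
(1,3): OLD=40665121/262144 → NEW=255, ERR=-26181599/262144
(1,4): OLD=884471875/16777216 → NEW=0, ERR=884471875/16777216
(1,5): OLD=18254385125/268435456 → NEW=0, ERR=18254385125/268435456
(2,0): OLD=1327915/32768 → NEW=0, ERR=1327915/32768
(2,1): OLD=172649481/1048576 → NEW=255, ERR=-94737399/1048576
(2,2): OLD=978499931/16777216 → NEW=0, ERR=978499931/16777216
(2,3): OLD=13174084675/134217728 → NEW=0, ERR=13174084675/134217728
(2,4): OLD=682580091977/4294967296 → NEW=255, ERR=-412636568503/4294967296
(2,5): OLD=6013864687759/68719476736 → NEW=0, ERR=6013864687759/68719476736
(3,0): OLD=951664379/16777216 → NEW=0, ERR=951664379/16777216
(3,1): OLD=11818008287/134217728 → NEW=0, ERR=11818008287/134217728
(3,2): OLD=188447594445/1073741824 → NEW=255, ERR=-85356570675/1073741824
(3,3): OLD=5671122996263/68719476736 → NEW=0, ERR=5671122996263/68719476736
(3,4): OLD=82807039749575/549755813888 → NEW=255, ERR=-57380692791865/549755813888
(3,5): OLD=841603419863881/8796093022208 → NEW=0, ERR=841603419863881/8796093022208
Output grid:
  Row 0: ..#..#  (4 black, running=4)
  Row 1: #..#..  (4 black, running=8)
  Row 2: .#..#.  (4 black, running=12)
  Row 3: ..#.#.  (4 black, running=16)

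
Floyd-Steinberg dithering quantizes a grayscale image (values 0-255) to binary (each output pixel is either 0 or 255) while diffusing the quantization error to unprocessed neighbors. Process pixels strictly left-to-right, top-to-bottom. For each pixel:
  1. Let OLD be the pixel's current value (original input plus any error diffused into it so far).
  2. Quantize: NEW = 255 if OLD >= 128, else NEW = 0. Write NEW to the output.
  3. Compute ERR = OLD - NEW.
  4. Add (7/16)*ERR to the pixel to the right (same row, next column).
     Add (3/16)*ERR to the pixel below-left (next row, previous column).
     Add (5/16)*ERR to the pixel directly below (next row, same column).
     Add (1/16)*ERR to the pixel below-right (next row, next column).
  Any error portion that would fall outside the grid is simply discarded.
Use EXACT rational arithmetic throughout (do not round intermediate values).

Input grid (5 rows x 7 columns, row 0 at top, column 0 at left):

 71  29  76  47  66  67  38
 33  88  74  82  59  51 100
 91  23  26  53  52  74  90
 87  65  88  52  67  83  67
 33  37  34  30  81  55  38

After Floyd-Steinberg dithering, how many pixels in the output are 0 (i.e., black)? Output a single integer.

(0,0): OLD=71 → NEW=0, ERR=71
(0,1): OLD=961/16 → NEW=0, ERR=961/16
(0,2): OLD=26183/256 → NEW=0, ERR=26183/256
(0,3): OLD=375793/4096 → NEW=0, ERR=375793/4096
(0,4): OLD=6955927/65536 → NEW=0, ERR=6955927/65536
(0,5): OLD=118946081/1048576 → NEW=0, ERR=118946081/1048576
(0,6): OLD=1470156775/16777216 → NEW=0, ERR=1470156775/16777216
(1,0): OLD=17011/256 → NEW=0, ERR=17011/256
(1,1): OLD=326565/2048 → NEW=255, ERR=-195675/2048
(1,2): OLD=5578249/65536 → NEW=0, ERR=5578249/65536
(1,3): OLD=45666261/262144 → NEW=255, ERR=-21180459/262144
(1,4): OLD=1406318303/16777216 → NEW=0, ERR=1406318303/16777216
(1,5): OLD=19620655247/134217728 → NEW=255, ERR=-14604865393/134217728
(1,6): OLD=186545676417/2147483648 → NEW=0, ERR=186545676417/2147483648
(2,0): OLD=3075303/32768 → NEW=0, ERR=3075303/32768
(2,1): OLD=56953053/1048576 → NEW=0, ERR=56953053/1048576
(2,2): OLD=926787799/16777216 → NEW=0, ERR=926787799/16777216
(2,3): OLD=9791916767/134217728 → NEW=0, ERR=9791916767/134217728
(2,4): OLD=90903153999/1073741824 → NEW=0, ERR=90903153999/1073741824
(2,5): OLD=3386521335813/34359738368 → NEW=0, ERR=3386521335813/34359738368
(2,6): OLD=84368481173363/549755813888 → NEW=255, ERR=-55819251368077/549755813888
(3,0): OLD=2122525431/16777216 → NEW=0, ERR=2122525431/16777216
(3,1): OLD=20608572715/134217728 → NEW=255, ERR=-13616947925/134217728
(3,2): OLD=83698589297/1073741824 → NEW=0, ERR=83698589297/1073741824
(3,3): OLD=550735968615/4294967296 → NEW=255, ERR=-544480691865/4294967296
(3,4): OLD=33553520125687/549755813888 → NEW=0, ERR=33553520125687/549755813888
(3,5): OLD=557478364665685/4398046511104 → NEW=0, ERR=557478364665685/4398046511104
(3,6): OLD=6817759088824267/70368744177664 → NEW=0, ERR=6817759088824267/70368744177664
(4,0): OLD=114917133849/2147483648 → NEW=0, ERR=114917133849/2147483648
(4,1): OLD=1760249213509/34359738368 → NEW=0, ERR=1760249213509/34359738368
(4,2): OLD=27851741180715/549755813888 → NEW=0, ERR=27851741180715/549755813888
(4,3): OLD=126945787117385/4398046511104 → NEW=0, ERR=126945787117385/4398046511104
(4,4): OLD=4522758229383627/35184372088832 → NEW=255, ERR=-4449256653268533/35184372088832
(4,5): OLD=68981298746400395/1125899906842624 → NEW=0, ERR=68981298746400395/1125899906842624
(4,6): OLD=1855551423045474877/18014398509481984 → NEW=0, ERR=1855551423045474877/18014398509481984
Output grid:
  Row 0: .......  (7 black, running=7)
  Row 1: .#.#.#.  (4 black, running=11)
  Row 2: ......#  (6 black, running=17)
  Row 3: .#.#...  (5 black, running=22)
  Row 4: ....#..  (6 black, running=28)

Answer: 28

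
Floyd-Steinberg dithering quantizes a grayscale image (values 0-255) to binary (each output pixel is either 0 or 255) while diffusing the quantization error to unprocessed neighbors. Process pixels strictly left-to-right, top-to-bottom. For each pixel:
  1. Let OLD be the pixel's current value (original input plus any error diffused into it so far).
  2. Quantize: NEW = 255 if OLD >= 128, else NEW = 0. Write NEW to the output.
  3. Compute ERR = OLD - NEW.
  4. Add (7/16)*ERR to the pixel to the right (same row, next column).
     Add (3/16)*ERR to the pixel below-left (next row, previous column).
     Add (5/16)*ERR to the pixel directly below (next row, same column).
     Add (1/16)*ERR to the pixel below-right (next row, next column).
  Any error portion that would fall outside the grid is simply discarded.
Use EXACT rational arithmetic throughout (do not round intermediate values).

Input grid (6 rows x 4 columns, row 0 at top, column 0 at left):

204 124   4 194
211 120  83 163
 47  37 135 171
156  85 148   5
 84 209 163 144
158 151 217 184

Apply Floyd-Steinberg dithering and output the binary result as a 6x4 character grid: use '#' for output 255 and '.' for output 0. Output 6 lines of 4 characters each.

Answer: #..#
##.#
..#.
#.#.
.#.#
#.##

Derivation:
(0,0): OLD=204 → NEW=255, ERR=-51
(0,1): OLD=1627/16 → NEW=0, ERR=1627/16
(0,2): OLD=12413/256 → NEW=0, ERR=12413/256
(0,3): OLD=881515/4096 → NEW=255, ERR=-162965/4096
(1,0): OLD=54817/256 → NEW=255, ERR=-10463/256
(1,1): OLD=286311/2048 → NEW=255, ERR=-235929/2048
(1,2): OLD=3057139/65536 → NEW=0, ERR=3057139/65536
(1,3): OLD=182458389/1048576 → NEW=255, ERR=-84928491/1048576
(2,0): OLD=413789/32768 → NEW=0, ERR=413789/32768
(2,1): OLD=13334607/1048576 → NEW=0, ERR=13334607/1048576
(2,2): OLD=278407051/2097152 → NEW=255, ERR=-256366709/2097152
(2,3): OLD=3191784447/33554432 → NEW=0, ERR=3191784447/33554432
(3,0): OLD=2723455757/16777216 → NEW=255, ERR=-1554734323/16777216
(3,1): OLD=7059701011/268435456 → NEW=0, ERR=7059701011/268435456
(3,2): OLD=601014859245/4294967296 → NEW=255, ERR=-494201801235/4294967296
(3,3): OLD=-1598112198917/68719476736 → NEW=0, ERR=-1598112198917/68719476736
(4,0): OLD=257577610057/4294967296 → NEW=0, ERR=257577610057/4294967296
(4,1): OLD=7424786299355/34359738368 → NEW=255, ERR=-1336946984485/34359738368
(4,2): OLD=117979940307963/1099511627776 → NEW=0, ERR=117979940307963/1099511627776
(4,3): OLD=3104769735522125/17592186044416 → NEW=255, ERR=-1381237705803955/17592186044416
(5,0): OLD=93153682043129/549755813888 → NEW=255, ERR=-47034050498311/549755813888
(5,1): OLD=2203911557311343/17592186044416 → NEW=0, ERR=2203911557311343/17592186044416
(5,2): OLD=2534925503080019/8796093022208 → NEW=255, ERR=291921782416979/8796093022208
(5,3): OLD=50859791184506043/281474976710656 → NEW=255, ERR=-20916327876711237/281474976710656
Row 0: #..#
Row 1: ##.#
Row 2: ..#.
Row 3: #.#.
Row 4: .#.#
Row 5: #.##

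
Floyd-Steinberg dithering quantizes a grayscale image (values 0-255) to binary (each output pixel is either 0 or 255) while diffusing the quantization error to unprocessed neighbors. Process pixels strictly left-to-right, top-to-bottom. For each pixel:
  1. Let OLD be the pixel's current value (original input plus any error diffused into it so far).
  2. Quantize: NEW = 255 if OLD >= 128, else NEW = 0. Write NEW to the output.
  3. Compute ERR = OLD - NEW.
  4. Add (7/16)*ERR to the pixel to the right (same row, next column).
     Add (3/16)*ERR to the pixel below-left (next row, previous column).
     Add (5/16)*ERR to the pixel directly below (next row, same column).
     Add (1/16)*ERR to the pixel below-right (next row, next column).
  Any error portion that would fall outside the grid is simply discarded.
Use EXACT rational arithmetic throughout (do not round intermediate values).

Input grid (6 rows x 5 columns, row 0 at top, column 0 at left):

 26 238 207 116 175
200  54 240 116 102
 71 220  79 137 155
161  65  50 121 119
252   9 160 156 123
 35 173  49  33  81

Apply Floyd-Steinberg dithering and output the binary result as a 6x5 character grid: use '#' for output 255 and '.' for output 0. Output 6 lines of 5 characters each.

Answer: .##.#
#.##.
.#.#.
#..#.
#.#.#
.#...

Derivation:
(0,0): OLD=26 → NEW=0, ERR=26
(0,1): OLD=1995/8 → NEW=255, ERR=-45/8
(0,2): OLD=26181/128 → NEW=255, ERR=-6459/128
(0,3): OLD=192355/2048 → NEW=0, ERR=192355/2048
(0,4): OLD=7080885/32768 → NEW=255, ERR=-1274955/32768
(1,0): OLD=26505/128 → NEW=255, ERR=-6135/128
(1,1): OLD=23999/1024 → NEW=0, ERR=23999/1024
(1,2): OLD=8249131/32768 → NEW=255, ERR=-106709/32768
(1,3): OLD=17495119/131072 → NEW=255, ERR=-15928241/131072
(1,4): OLD=89223437/2097152 → NEW=0, ERR=89223437/2097152
(2,0): OLD=989861/16384 → NEW=0, ERR=989861/16384
(2,1): OLD=131150567/524288 → NEW=255, ERR=-2542873/524288
(2,2): OLD=457511797/8388608 → NEW=0, ERR=457511797/8388608
(2,3): OLD=17536737935/134217728 → NEW=255, ERR=-16688782705/134217728
(2,4): OLD=228279467561/2147483648 → NEW=0, ERR=228279467561/2147483648
(3,0): OLD=1501315029/8388608 → NEW=255, ERR=-637780011/8388608
(3,1): OLD=2967803313/67108864 → NEW=0, ERR=2967803313/67108864
(3,2): OLD=134807048939/2147483648 → NEW=0, ERR=134807048939/2147483648
(3,3): OLD=571004561427/4294967296 → NEW=255, ERR=-524212099053/4294967296
(3,4): OLD=6256886667263/68719476736 → NEW=0, ERR=6256886667263/68719476736
(4,0): OLD=253975149147/1073741824 → NEW=255, ERR=-19829015973/1073741824
(4,1): OLD=747629415771/34359738368 → NEW=0, ERR=747629415771/34359738368
(4,2): OLD=92917324966581/549755813888 → NEW=255, ERR=-47270407574859/549755813888
(4,3): OLD=890477799589211/8796093022208 → NEW=0, ERR=890477799589211/8796093022208
(4,4): OLD=26474876753017597/140737488355328 → NEW=255, ERR=-9413182777591043/140737488355328
(5,0): OLD=18311699177713/549755813888 → NEW=0, ERR=18311699177713/549755813888
(5,1): OLD=778876330722451/4398046511104 → NEW=255, ERR=-342625529609069/4398046511104
(5,2): OLD=1180573438100395/140737488355328 → NEW=0, ERR=1180573438100395/140737488355328
(5,3): OLD=28367714803378949/562949953421312 → NEW=0, ERR=28367714803378949/562949953421312
(5,4): OLD=796884066879561639/9007199254740992 → NEW=0, ERR=796884066879561639/9007199254740992
Row 0: .##.#
Row 1: #.##.
Row 2: .#.#.
Row 3: #..#.
Row 4: #.#.#
Row 5: .#...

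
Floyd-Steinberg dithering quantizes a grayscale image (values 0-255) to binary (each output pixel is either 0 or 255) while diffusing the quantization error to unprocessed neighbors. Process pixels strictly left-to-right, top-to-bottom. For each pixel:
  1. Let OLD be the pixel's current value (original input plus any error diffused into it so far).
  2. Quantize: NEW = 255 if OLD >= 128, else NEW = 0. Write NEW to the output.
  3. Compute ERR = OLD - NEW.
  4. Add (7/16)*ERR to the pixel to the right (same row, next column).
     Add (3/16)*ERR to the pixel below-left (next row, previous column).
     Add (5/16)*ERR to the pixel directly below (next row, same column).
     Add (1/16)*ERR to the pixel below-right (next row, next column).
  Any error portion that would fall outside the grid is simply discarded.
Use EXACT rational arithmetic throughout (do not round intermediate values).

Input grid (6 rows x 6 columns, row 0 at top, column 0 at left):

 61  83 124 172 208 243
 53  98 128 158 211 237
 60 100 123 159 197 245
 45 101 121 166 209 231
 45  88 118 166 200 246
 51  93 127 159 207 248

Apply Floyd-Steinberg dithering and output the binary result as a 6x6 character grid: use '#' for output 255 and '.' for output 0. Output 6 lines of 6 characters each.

Answer: ..####
.#..##
..####
.#.#.#
..#.##
.#.###

Derivation:
(0,0): OLD=61 → NEW=0, ERR=61
(0,1): OLD=1755/16 → NEW=0, ERR=1755/16
(0,2): OLD=44029/256 → NEW=255, ERR=-21251/256
(0,3): OLD=555755/4096 → NEW=255, ERR=-488725/4096
(0,4): OLD=10210413/65536 → NEW=255, ERR=-6501267/65536
(0,5): OLD=209295099/1048576 → NEW=255, ERR=-58091781/1048576
(1,0): OLD=23713/256 → NEW=0, ERR=23713/256
(1,1): OLD=329831/2048 → NEW=255, ERR=-192409/2048
(1,2): OLD=2977907/65536 → NEW=0, ERR=2977907/65536
(1,3): OLD=30619575/262144 → NEW=0, ERR=30619575/262144
(1,4): OLD=3577850373/16777216 → NEW=255, ERR=-700339707/16777216
(1,5): OLD=52405158291/268435456 → NEW=255, ERR=-16045882989/268435456
(2,0): OLD=2337373/32768 → NEW=0, ERR=2337373/32768
(2,1): OLD=121799631/1048576 → NEW=0, ERR=121799631/1048576
(2,2): OLD=3423349037/16777216 → NEW=255, ERR=-854841043/16777216
(2,3): OLD=22578469637/134217728 → NEW=255, ERR=-11647051003/134217728
(2,4): OLD=610239462543/4294967296 → NEW=255, ERR=-484977197937/4294967296
(2,5): OLD=11978473810649/68719476736 → NEW=255, ERR=-5544992757031/68719476736
(3,0): OLD=1494353293/16777216 → NEW=0, ERR=1494353293/16777216
(3,1): OLD=22974318217/134217728 → NEW=255, ERR=-11251202423/134217728
(3,2): OLD=63771331243/1073741824 → NEW=0, ERR=63771331243/1073741824
(3,3): OLD=9655731351681/68719476736 → NEW=255, ERR=-7867735215999/68719476736
(3,4): OLD=56663669736801/549755813888 → NEW=0, ERR=56663669736801/549755813888
(3,5): OLD=2144666384670479/8796093022208 → NEW=255, ERR=-98337335992561/8796093022208
(4,0): OLD=122657288611/2147483648 → NEW=0, ERR=122657288611/2147483648
(4,1): OLD=3556067011783/34359738368 → NEW=0, ERR=3556067011783/34359738368
(4,2): OLD=170570314951717/1099511627776 → NEW=255, ERR=-109805150131163/1099511627776
(4,3): OLD=1927531876788633/17592186044416 → NEW=0, ERR=1927531876788633/17592186044416
(4,4): OLD=76249741406288681/281474976710656 → NEW=255, ERR=4473622345071401/281474976710656
(4,5): OLD=1152478689895074175/4503599627370496 → NEW=255, ERR=4060784915597695/4503599627370496
(5,0): OLD=48518330632517/549755813888 → NEW=0, ERR=48518330632517/549755813888
(5,1): OLD=2617685734246549/17592186044416 → NEW=255, ERR=-1868321707079531/17592186044416
(5,2): OLD=10743980011301175/140737488355328 → NEW=0, ERR=10743980011301175/140737488355328
(5,3): OLD=1006001359654852429/4503599627370496 → NEW=255, ERR=-142416545324624051/4503599627370496
(5,4): OLD=1847815806423638701/9007199254740992 → NEW=255, ERR=-449020003535314259/9007199254740992
(5,5): OLD=32781190382263318225/144115188075855872 → NEW=255, ERR=-3968182577079929135/144115188075855872
Row 0: ..####
Row 1: .#..##
Row 2: ..####
Row 3: .#.#.#
Row 4: ..#.##
Row 5: .#.###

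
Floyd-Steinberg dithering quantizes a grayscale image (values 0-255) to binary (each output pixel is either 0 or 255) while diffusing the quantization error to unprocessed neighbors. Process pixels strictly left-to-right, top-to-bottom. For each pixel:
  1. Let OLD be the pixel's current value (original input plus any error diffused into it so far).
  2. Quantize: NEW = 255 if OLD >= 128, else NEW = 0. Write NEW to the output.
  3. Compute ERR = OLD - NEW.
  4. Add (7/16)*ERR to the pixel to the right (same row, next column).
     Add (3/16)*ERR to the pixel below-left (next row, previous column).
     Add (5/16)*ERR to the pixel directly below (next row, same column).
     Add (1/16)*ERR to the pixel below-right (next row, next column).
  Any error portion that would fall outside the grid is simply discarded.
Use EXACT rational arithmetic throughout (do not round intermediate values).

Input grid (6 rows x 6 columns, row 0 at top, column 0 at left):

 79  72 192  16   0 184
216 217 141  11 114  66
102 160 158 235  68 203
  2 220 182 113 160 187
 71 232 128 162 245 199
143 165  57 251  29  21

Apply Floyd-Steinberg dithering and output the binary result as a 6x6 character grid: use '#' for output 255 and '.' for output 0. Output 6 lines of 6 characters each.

Answer: ..#..#
###...
.#.#.#
.##.##
.#.###
##.#..

Derivation:
(0,0): OLD=79 → NEW=0, ERR=79
(0,1): OLD=1705/16 → NEW=0, ERR=1705/16
(0,2): OLD=61087/256 → NEW=255, ERR=-4193/256
(0,3): OLD=36185/4096 → NEW=0, ERR=36185/4096
(0,4): OLD=253295/65536 → NEW=0, ERR=253295/65536
(0,5): OLD=194711049/1048576 → NEW=255, ERR=-72675831/1048576
(1,0): OLD=66731/256 → NEW=255, ERR=1451/256
(1,1): OLD=521517/2048 → NEW=255, ERR=-723/2048
(1,2): OLD=9440049/65536 → NEW=255, ERR=-7271631/65536
(1,3): OLD=-9196451/262144 → NEW=0, ERR=-9196451/262144
(1,4): OLD=1466601463/16777216 → NEW=0, ERR=1466601463/16777216
(1,5): OLD=22233727377/268435456 → NEW=0, ERR=22233727377/268435456
(2,0): OLD=3398207/32768 → NEW=0, ERR=3398207/32768
(2,1): OLD=193787941/1048576 → NEW=255, ERR=-73598939/1048576
(2,2): OLD=1443149487/16777216 → NEW=0, ERR=1443149487/16777216
(2,3): OLD=36389890551/134217728 → NEW=255, ERR=2164369911/134217728
(2,4): OLD=496971088229/4294967296 → NEW=0, ERR=496971088229/4294967296
(2,5): OLD=19582999559699/68719476736 → NEW=255, ERR=2059532992019/68719476736
(3,0): OLD=356470735/16777216 → NEW=0, ERR=356470735/16777216
(3,1): OLD=30866255395/134217728 → NEW=255, ERR=-3359265245/134217728
(3,2): OLD=211062796121/1073741824 → NEW=255, ERR=-62741368999/1073741824
(3,3): OLD=8215201258315/68719476736 → NEW=0, ERR=8215201258315/68719476736
(3,4): OLD=140236356340587/549755813888 → NEW=255, ERR=48623799147/549755813888
(3,5): OLD=1791203380720997/8796093022208 → NEW=255, ERR=-451800339942043/8796093022208
(4,0): OLD=156652372673/2147483648 → NEW=0, ERR=156652372673/2147483648
(4,1): OLD=8468464730573/34359738368 → NEW=255, ERR=-293268553267/34359738368
(4,2): OLD=139480150499415/1099511627776 → NEW=0, ERR=139480150499415/1099511627776
(4,3): OLD=4419555874296403/17592186044416 → NEW=255, ERR=-66451567029677/17592186044416
(4,4): OLD=67896277615242883/281474976710656 → NEW=255, ERR=-3879841445974397/281474976710656
(4,5): OLD=796794276719344309/4503599627370496 → NEW=255, ERR=-351623628260132171/4503599627370496
(5,0): OLD=90267465540023/549755813888 → NEW=255, ERR=-49920267001417/549755813888
(5,1): OLD=2655550457092903/17592186044416 → NEW=255, ERR=-1830456984233177/17592186044416
(5,2): OLD=7019889311233309/140737488355328 → NEW=0, ERR=7019889311233309/140737488355328
(5,3): OLD=1247433225654813711/4503599627370496 → NEW=255, ERR=99015320675337231/4503599627370496
(5,4): OLD=175063458776165647/9007199254740992 → NEW=0, ERR=175063458776165647/9007199254740992
(5,5): OLD=611471952153630427/144115188075855872 → NEW=0, ERR=611471952153630427/144115188075855872
Row 0: ..#..#
Row 1: ###...
Row 2: .#.#.#
Row 3: .##.##
Row 4: .#.###
Row 5: ##.#..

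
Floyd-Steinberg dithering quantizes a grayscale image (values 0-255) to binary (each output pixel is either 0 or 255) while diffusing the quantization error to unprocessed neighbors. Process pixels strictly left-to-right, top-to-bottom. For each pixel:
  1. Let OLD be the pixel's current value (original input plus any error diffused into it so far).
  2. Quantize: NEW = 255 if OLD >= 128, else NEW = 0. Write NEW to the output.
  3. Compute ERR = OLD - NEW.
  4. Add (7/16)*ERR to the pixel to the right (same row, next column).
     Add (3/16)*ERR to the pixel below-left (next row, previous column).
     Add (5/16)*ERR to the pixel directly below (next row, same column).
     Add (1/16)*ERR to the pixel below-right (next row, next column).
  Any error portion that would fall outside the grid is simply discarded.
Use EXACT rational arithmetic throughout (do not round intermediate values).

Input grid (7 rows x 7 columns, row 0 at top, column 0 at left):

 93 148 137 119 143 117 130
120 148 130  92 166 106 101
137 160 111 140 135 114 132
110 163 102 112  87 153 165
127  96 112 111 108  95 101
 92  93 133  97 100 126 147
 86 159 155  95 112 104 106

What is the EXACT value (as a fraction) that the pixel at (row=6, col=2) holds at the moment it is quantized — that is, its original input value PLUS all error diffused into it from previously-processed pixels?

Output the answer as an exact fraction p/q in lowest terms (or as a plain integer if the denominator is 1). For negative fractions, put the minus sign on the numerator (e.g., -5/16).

(0,0): OLD=93 → NEW=0, ERR=93
(0,1): OLD=3019/16 → NEW=255, ERR=-1061/16
(0,2): OLD=27645/256 → NEW=0, ERR=27645/256
(0,3): OLD=680939/4096 → NEW=255, ERR=-363541/4096
(0,4): OLD=6826861/65536 → NEW=0, ERR=6826861/65536
(0,5): OLD=170471419/1048576 → NEW=255, ERR=-96915461/1048576
(0,6): OLD=1502629853/16777216 → NEW=0, ERR=1502629853/16777216
(1,0): OLD=34977/256 → NEW=255, ERR=-30303/256
(1,1): OLD=207975/2048 → NEW=0, ERR=207975/2048
(1,2): OLD=12280691/65536 → NEW=255, ERR=-4430989/65536
(1,3): OLD=15981623/262144 → NEW=0, ERR=15981623/262144
(1,4): OLD=3394839301/16777216 → NEW=255, ERR=-883350779/16777216
(1,5): OLD=10386515989/134217728 → NEW=0, ERR=10386515989/134217728
(1,6): OLD=337301475483/2147483648 → NEW=255, ERR=-210306854757/2147483648
(2,0): OLD=3901021/32768 → NEW=0, ERR=3901021/32768
(2,1): OLD=234611919/1048576 → NEW=255, ERR=-32774961/1048576
(2,2): OLD=1576629805/16777216 → NEW=0, ERR=1576629805/16777216
(2,3): OLD=24973553157/134217728 → NEW=255, ERR=-9251967483/134217728
(2,4): OLD=114577313941/1073741824 → NEW=0, ERR=114577313941/1073741824
(2,5): OLD=5608024384263/34359738368 → NEW=255, ERR=-3153708899577/34359738368
(2,6): OLD=36326204848801/549755813888 → NEW=0, ERR=36326204848801/549755813888
(3,0): OLD=2371332237/16777216 → NEW=255, ERR=-1906857843/16777216
(3,1): OLD=17256094857/134217728 → NEW=255, ERR=-16969425783/134217728
(3,2): OLD=65685723179/1073741824 → NEW=0, ERR=65685723179/1073741824
(3,3): OLD=614625740221/4294967296 → NEW=255, ERR=-480590920259/4294967296
(3,4): OLD=27418404129933/549755813888 → NEW=0, ERR=27418404129933/549755813888
(3,5): OLD=726538274312695/4398046511104 → NEW=255, ERR=-394963586018825/4398046511104
(3,6): OLD=9895471141988969/70368744177664 → NEW=255, ERR=-8048558623315351/70368744177664
(4,0): OLD=145547832227/2147483648 → NEW=0, ERR=145547832227/2147483648
(4,1): OLD=3109852181447/34359738368 → NEW=0, ERR=3109852181447/34359738368
(4,2): OLD=77972977047561/549755813888 → NEW=255, ERR=-62214755493879/549755813888
(4,3): OLD=174585575349811/4398046511104 → NEW=0, ERR=174585575349811/4398046511104
(4,4): OLD=4120821851716009/35184372088832 → NEW=0, ERR=4120821851716009/35184372088832
(4,5): OLD=112418790051252777/1125899906842624 → NEW=0, ERR=112418790051252777/1125899906842624
(4,6): OLD=1861390411930402543/18014398509481984 → NEW=0, ERR=1861390411930402543/18014398509481984
(5,0): OLD=71550918000197/549755813888 → NEW=255, ERR=-68636814541243/549755813888
(5,1): OLD=218491551180439/4398046511104 → NEW=0, ERR=218491551180439/4398046511104
(5,2): OLD=4660855709705937/35184372088832 → NEW=255, ERR=-4311159172946223/35184372088832
(5,3): OLD=19896087744387957/281474976710656 → NEW=0, ERR=19896087744387957/281474976710656
(5,4): OLD=3399812081508932583/18014398509481984 → NEW=255, ERR=-1193859538408973337/18014398509481984
(5,5): OLD=22323772927111446391/144115188075855872 → NEW=255, ERR=-14425600032231800969/144115188075855872
(5,6): OLD=326824943732566861337/2305843009213693952 → NEW=255, ERR=-261165023616925096423/2305843009213693952
(6,0): OLD=3961714071170701/70368744177664 → NEW=0, ERR=3961714071170701/70368744177664
(6,1): OLD=189576940481650801/1125899906842624 → NEW=255, ERR=-97527535763218319/1125899906842624
(6,2): OLD=1714440440990631475/18014398509481984 → NEW=0, ERR=1714440440990631475/18014398509481984
Target (6,2): original=155, with diffused error = 1714440440990631475/18014398509481984

Answer: 1714440440990631475/18014398509481984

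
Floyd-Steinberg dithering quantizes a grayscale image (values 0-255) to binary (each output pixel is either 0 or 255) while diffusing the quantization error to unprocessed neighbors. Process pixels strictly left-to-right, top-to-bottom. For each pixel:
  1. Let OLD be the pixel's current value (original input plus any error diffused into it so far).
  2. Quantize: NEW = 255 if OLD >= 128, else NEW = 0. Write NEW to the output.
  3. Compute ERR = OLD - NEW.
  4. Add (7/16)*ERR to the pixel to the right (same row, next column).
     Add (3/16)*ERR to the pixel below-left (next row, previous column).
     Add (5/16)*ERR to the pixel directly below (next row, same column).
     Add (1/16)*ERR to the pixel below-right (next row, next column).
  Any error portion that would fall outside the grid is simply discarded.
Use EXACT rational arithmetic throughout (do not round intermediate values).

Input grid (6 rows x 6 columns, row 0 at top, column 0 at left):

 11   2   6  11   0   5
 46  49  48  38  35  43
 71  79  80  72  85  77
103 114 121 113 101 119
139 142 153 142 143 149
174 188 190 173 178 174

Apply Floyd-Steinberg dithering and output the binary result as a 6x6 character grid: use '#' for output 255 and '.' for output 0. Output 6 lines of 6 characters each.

Answer: ......
......
.#.#.#
.#.#..
#.#.##
####.#

Derivation:
(0,0): OLD=11 → NEW=0, ERR=11
(0,1): OLD=109/16 → NEW=0, ERR=109/16
(0,2): OLD=2299/256 → NEW=0, ERR=2299/256
(0,3): OLD=61149/4096 → NEW=0, ERR=61149/4096
(0,4): OLD=428043/65536 → NEW=0, ERR=428043/65536
(0,5): OLD=8239181/1048576 → NEW=0, ERR=8239181/1048576
(1,0): OLD=12983/256 → NEW=0, ERR=12983/256
(1,1): OLD=155009/2048 → NEW=0, ERR=155009/2048
(1,2): OLD=5711125/65536 → NEW=0, ERR=5711125/65536
(1,3): OLD=21647089/262144 → NEW=0, ERR=21647089/262144
(1,4): OLD=1267936179/16777216 → NEW=0, ERR=1267936179/16777216
(1,5): OLD=21186991349/268435456 → NEW=0, ERR=21186991349/268435456
(2,0): OLD=3310875/32768 → NEW=0, ERR=3310875/32768
(2,1): OLD=174448217/1048576 → NEW=255, ERR=-92938663/1048576
(2,2): OLD=1487626315/16777216 → NEW=0, ERR=1487626315/16777216
(2,3): OLD=20966831027/134217728 → NEW=255, ERR=-13258689613/134217728
(2,4): OLD=366613053081/4294967296 → NEW=0, ERR=366613053081/4294967296
(2,5): OLD=9877242049983/68719476736 → NEW=255, ERR=-7646224517697/68719476736
(3,0): OLD=1978977259/16777216 → NEW=0, ERR=1978977259/16777216
(3,1): OLD=21588718351/134217728 → NEW=255, ERR=-12636802289/134217728
(3,2): OLD=89610370141/1073741824 → NEW=0, ERR=89610370141/1073741824
(3,3): OLD=9633672392919/68719476736 → NEW=255, ERR=-7889794174761/68719476736
(3,4): OLD=27712018396791/549755813888 → NEW=0, ERR=27712018396791/549755813888
(3,5): OLD=981796688506777/8796093022208 → NEW=0, ERR=981796688506777/8796093022208
(4,0): OLD=339748910565/2147483648 → NEW=255, ERR=-207859419675/2147483648
(4,1): OLD=3204094037409/34359738368 → NEW=0, ERR=3204094037409/34359738368
(4,2): OLD=211618488722323/1099511627776 → NEW=255, ERR=-68756976360557/1099511627776
(4,3): OLD=1643641179207423/17592186044416 → NEW=0, ERR=1643641179207423/17592186044416
(4,4): OLD=60061325689864175/281474976710656 → NEW=255, ERR=-11714793371353105/281474976710656
(4,5): OLD=760308814458973481/4503599627370496 → NEW=255, ERR=-388109090520502999/4503599627370496
(5,0): OLD=88641040154739/549755813888 → NEW=255, ERR=-51546692386701/549755813888
(5,1): OLD=2785637376966563/17592186044416 → NEW=255, ERR=-1700370064359517/17592186044416
(5,2): OLD=21324258350219569/140737488355328 → NEW=255, ERR=-14563801180389071/140737488355328
(5,3): OLD=653974647283880747/4503599627370496 → NEW=255, ERR=-494443257695595733/4503599627370496
(5,4): OLD=960551291936168171/9007199254740992 → NEW=0, ERR=960551291936168171/9007199254740992
(5,5): OLD=27543937475663769575/144115188075855872 → NEW=255, ERR=-9205435483679477785/144115188075855872
Row 0: ......
Row 1: ......
Row 2: .#.#.#
Row 3: .#.#..
Row 4: #.#.##
Row 5: ####.#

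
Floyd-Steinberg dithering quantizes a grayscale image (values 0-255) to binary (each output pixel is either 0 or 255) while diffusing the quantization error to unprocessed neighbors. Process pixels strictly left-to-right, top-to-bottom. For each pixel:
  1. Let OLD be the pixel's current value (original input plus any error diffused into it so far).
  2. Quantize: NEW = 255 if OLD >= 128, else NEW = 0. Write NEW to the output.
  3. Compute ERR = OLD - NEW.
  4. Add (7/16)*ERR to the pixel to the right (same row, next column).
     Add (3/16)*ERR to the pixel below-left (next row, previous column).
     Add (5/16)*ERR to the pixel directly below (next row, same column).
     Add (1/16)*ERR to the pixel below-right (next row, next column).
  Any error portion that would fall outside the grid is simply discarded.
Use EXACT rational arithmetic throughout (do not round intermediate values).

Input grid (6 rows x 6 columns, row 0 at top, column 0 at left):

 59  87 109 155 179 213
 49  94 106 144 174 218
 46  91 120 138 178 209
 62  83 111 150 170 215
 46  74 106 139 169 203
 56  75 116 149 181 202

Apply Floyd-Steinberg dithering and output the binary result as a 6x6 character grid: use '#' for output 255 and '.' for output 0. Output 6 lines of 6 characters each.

Answer: ..#.##
.#.###
..#.#.
.#.#.#
..#.##
..#.##

Derivation:
(0,0): OLD=59 → NEW=0, ERR=59
(0,1): OLD=1805/16 → NEW=0, ERR=1805/16
(0,2): OLD=40539/256 → NEW=255, ERR=-24741/256
(0,3): OLD=461693/4096 → NEW=0, ERR=461693/4096
(0,4): OLD=14962795/65536 → NEW=255, ERR=-1748885/65536
(0,5): OLD=211104493/1048576 → NEW=255, ERR=-56282387/1048576
(1,0): OLD=22679/256 → NEW=0, ERR=22679/256
(1,1): OLD=314529/2048 → NEW=255, ERR=-207711/2048
(1,2): OLD=3906741/65536 → NEW=0, ERR=3906741/65536
(1,3): OLD=50924305/262144 → NEW=255, ERR=-15922415/262144
(1,4): OLD=2282843411/16777216 → NEW=255, ERR=-1995346669/16777216
(1,5): OLD=39601197205/268435456 → NEW=255, ERR=-28849844075/268435456
(2,0): OLD=1791355/32768 → NEW=0, ERR=1791355/32768
(2,1): OLD=104791673/1048576 → NEW=0, ERR=104791673/1048576
(2,2): OLD=2761929899/16777216 → NEW=255, ERR=-1516260181/16777216
(2,3): OLD=8174592275/134217728 → NEW=0, ERR=8174592275/134217728
(2,4): OLD=616466651833/4294967296 → NEW=255, ERR=-478750008647/4294967296
(2,5): OLD=8192324304031/68719476736 → NEW=0, ERR=8192324304031/68719476736
(3,0): OLD=1641179211/16777216 → NEW=0, ERR=1641179211/16777216
(3,1): OLD=19260062191/134217728 → NEW=255, ERR=-14965458449/134217728
(3,2): OLD=55449589757/1073741824 → NEW=0, ERR=55449589757/1073741824
(3,3): OLD=11344032155319/68719476736 → NEW=255, ERR=-6179434412361/68719476736
(3,4): OLD=67061649650263/549755813888 → NEW=0, ERR=67061649650263/549755813888
(3,5): OLD=2627004518380985/8796093022208 → NEW=255, ERR=384000797717945/8796093022208
(4,0): OLD=119535040901/2147483648 → NEW=0, ERR=119535040901/2147483648
(4,1): OLD=2724897727169/34359738368 → NEW=0, ERR=2724897727169/34359738368
(4,2): OLD=146240051483891/1099511627776 → NEW=255, ERR=-134135413598989/1099511627776
(4,3): OLD=1471161489804767/17592186044416 → NEW=0, ERR=1471161489804767/17592186044416
(4,4): OLD=69319335013519567/281474976710656 → NEW=255, ERR=-2456784047697713/281474976710656
(4,5): OLD=992808928278132553/4503599627370496 → NEW=255, ERR=-155608976701343927/4503599627370496
(5,0): OLD=48523822031315/549755813888 → NEW=0, ERR=48523822031315/549755813888
(5,1): OLD=2093526798260995/17592186044416 → NEW=0, ERR=2093526798260995/17592186044416
(5,2): OLD=21191791952034385/140737488355328 → NEW=255, ERR=-14696267578574255/140737488355328
(5,3): OLD=541272499538111371/4503599627370496 → NEW=0, ERR=541272499538111371/4503599627370496
(5,4): OLD=2068072463137738443/9007199254740992 → NEW=255, ERR=-228763346821214517/9007199254740992
(5,5): OLD=25875217707034618439/144115188075855872 → NEW=255, ERR=-10874155252308628921/144115188075855872
Row 0: ..#.##
Row 1: .#.###
Row 2: ..#.#.
Row 3: .#.#.#
Row 4: ..#.##
Row 5: ..#.##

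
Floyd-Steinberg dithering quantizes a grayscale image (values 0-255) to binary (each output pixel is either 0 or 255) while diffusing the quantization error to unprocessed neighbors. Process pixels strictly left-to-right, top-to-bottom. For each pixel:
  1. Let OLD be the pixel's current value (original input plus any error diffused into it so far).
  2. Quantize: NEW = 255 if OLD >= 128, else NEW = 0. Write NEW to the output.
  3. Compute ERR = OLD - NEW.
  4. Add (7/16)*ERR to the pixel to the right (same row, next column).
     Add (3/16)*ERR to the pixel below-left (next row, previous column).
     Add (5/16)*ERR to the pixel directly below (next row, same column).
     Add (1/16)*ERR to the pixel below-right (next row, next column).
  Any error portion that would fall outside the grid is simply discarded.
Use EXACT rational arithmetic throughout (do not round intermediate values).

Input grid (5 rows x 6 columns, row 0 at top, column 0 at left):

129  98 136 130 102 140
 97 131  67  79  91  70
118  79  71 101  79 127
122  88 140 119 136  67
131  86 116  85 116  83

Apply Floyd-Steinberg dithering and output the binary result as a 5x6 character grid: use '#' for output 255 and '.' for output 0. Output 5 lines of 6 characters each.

(0,0): OLD=129 → NEW=255, ERR=-126
(0,1): OLD=343/8 → NEW=0, ERR=343/8
(0,2): OLD=19809/128 → NEW=255, ERR=-12831/128
(0,3): OLD=176423/2048 → NEW=0, ERR=176423/2048
(0,4): OLD=4577297/32768 → NEW=255, ERR=-3778543/32768
(0,5): OLD=46950519/524288 → NEW=0, ERR=46950519/524288
(1,0): OLD=8405/128 → NEW=0, ERR=8405/128
(1,1): OLD=149971/1024 → NEW=255, ERR=-111149/1024
(1,2): OLD=229967/32768 → NEW=0, ERR=229967/32768
(1,3): OLD=10630499/131072 → NEW=0, ERR=10630499/131072
(1,4): OLD=944749705/8388608 → NEW=0, ERR=944749705/8388608
(1,5): OLD=18797223407/134217728 → NEW=255, ERR=-15428297233/134217728
(2,0): OLD=1936065/16384 → NEW=0, ERR=1936065/16384
(2,1): OLD=53581403/524288 → NEW=0, ERR=53581403/524288
(2,2): OLD=1059716049/8388608 → NEW=0, ERR=1059716049/8388608
(2,3): OLD=13634441609/67108864 → NEW=255, ERR=-3478318711/67108864
(2,4): OLD=161135461915/2147483648 → NEW=0, ERR=161135461915/2147483648
(2,5): OLD=4499227151981/34359738368 → NEW=255, ERR=-4262506131859/34359738368
(3,0): OLD=1493924785/8388608 → NEW=255, ERR=-645170255/8388608
(3,1): OLD=7875946973/67108864 → NEW=0, ERR=7875946973/67108864
(3,2): OLD=122133794791/536870912 → NEW=255, ERR=-14768287769/536870912
(3,3): OLD=3873459508789/34359738368 → NEW=0, ERR=3873459508789/34359738368
(3,4): OLD=50101713313941/274877906944 → NEW=255, ERR=-19992152956779/274877906944
(3,5): OLD=4849139397275/4398046511104 → NEW=0, ERR=4849139397275/4398046511104
(4,0): OLD=138481209663/1073741824 → NEW=255, ERR=-135322955457/1073741824
(4,1): OLD=989092300211/17179869184 → NEW=0, ERR=989092300211/17179869184
(4,2): OLD=88545977904425/549755813888 → NEW=255, ERR=-51641754637015/549755813888
(4,3): OLD=560976740715565/8796093022208 → NEW=0, ERR=560976740715565/8796093022208
(4,4): OLD=18074341831775997/140737488355328 → NEW=255, ERR=-17813717698832643/140737488355328
(4,5): OLD=52743240633740235/2251799813685248 → NEW=0, ERR=52743240633740235/2251799813685248
Row 0: #.#.#.
Row 1: .#...#
Row 2: ...#.#
Row 3: #.#.#.
Row 4: #.#.#.

Answer: #.#.#.
.#...#
...#.#
#.#.#.
#.#.#.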